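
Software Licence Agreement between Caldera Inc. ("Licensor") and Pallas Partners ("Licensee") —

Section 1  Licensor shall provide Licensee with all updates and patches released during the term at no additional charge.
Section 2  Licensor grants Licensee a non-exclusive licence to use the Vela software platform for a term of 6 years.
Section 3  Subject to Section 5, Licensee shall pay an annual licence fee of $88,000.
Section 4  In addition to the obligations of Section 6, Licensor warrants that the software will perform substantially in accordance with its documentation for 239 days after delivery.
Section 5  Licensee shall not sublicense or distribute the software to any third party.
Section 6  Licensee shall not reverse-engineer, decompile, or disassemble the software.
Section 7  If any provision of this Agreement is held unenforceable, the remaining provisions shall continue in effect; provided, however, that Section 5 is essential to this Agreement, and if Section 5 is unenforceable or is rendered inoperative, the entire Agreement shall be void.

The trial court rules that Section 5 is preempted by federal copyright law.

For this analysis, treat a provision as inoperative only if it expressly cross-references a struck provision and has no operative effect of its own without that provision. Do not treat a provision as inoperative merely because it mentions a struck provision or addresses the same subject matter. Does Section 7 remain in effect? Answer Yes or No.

Section 5 is struck. Nothing else in the Agreement is defined by reference to Section 5. Section 7 makes Section 5 an essential term, and Section 5 is the provision held invalid; under Section 7, the entire Agreement is therefore void. No provision of the Agreement survives. Section 7 is among the inoperative provisions, so the answer is no.

No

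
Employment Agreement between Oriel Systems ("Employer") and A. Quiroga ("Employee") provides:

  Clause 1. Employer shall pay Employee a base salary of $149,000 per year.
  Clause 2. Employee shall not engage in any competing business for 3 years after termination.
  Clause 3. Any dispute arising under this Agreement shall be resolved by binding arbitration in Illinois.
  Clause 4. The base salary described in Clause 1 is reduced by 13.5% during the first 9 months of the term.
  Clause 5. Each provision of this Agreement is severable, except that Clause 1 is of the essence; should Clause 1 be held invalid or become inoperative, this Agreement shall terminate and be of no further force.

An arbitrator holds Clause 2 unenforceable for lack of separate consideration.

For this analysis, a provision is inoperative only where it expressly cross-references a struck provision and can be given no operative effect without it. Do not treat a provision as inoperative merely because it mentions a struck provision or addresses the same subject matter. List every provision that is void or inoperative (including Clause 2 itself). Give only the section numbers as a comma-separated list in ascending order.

Clause 2 is struck. No other provision's operative terms depend on Clause 2. Clause 5 makes Clause 1 an essential term, but Clause 1 is unaffected, so the severability proviso in Clause 5 preserves the remaining provisions. That leaves Clause 1, Clause 3, Clause 4, and Clause 5 in effect.

2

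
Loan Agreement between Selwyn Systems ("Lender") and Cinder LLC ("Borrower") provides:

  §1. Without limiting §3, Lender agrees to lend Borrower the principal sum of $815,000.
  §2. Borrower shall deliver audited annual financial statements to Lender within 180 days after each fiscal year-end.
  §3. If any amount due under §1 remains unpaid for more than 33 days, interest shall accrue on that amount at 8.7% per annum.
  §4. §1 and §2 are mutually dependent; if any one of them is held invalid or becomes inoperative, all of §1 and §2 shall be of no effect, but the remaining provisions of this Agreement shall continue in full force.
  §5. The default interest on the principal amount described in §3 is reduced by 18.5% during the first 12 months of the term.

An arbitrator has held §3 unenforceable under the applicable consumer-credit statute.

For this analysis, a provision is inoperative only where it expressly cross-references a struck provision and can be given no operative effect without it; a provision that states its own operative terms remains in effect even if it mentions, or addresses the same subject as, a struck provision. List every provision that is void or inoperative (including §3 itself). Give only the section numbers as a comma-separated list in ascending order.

3, 5

§3 is struck. The whole of §5 is the introductory reduction to the default interest on the principal amount, defined by reference to §3, so §5 cannot stand once §3 is removed. Although §1 refers to §3, its operative terms do not depend on §3, so it remains in effect. §4 ties §1 and §2 together, but none of those is affected here; the remaining provisions continue in force under §4. The provisions still in force are §1, §2, and §4.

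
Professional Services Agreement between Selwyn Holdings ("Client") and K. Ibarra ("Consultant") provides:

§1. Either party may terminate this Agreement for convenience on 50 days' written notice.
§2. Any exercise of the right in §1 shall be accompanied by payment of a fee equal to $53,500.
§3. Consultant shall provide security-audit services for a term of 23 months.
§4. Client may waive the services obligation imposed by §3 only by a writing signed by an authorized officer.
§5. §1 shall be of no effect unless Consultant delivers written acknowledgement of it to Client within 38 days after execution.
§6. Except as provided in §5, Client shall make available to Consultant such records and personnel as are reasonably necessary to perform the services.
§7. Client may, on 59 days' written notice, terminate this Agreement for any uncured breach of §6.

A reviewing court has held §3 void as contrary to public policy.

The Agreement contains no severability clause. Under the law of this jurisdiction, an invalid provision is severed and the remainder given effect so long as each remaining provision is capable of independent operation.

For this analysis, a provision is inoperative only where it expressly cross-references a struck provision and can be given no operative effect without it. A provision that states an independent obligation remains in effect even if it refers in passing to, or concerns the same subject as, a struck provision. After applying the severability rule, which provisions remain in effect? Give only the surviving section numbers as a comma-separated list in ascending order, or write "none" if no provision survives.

§3 is struck. §4 operates only by reference to §3, so it falls with §3. With no severability clause, the stated default rule severs what cannot stand and enforces each remaining provision that can operate on its own. The provisions still in force are §1, §2, §5, §6, and §7.

1, 2, 5, 6, 7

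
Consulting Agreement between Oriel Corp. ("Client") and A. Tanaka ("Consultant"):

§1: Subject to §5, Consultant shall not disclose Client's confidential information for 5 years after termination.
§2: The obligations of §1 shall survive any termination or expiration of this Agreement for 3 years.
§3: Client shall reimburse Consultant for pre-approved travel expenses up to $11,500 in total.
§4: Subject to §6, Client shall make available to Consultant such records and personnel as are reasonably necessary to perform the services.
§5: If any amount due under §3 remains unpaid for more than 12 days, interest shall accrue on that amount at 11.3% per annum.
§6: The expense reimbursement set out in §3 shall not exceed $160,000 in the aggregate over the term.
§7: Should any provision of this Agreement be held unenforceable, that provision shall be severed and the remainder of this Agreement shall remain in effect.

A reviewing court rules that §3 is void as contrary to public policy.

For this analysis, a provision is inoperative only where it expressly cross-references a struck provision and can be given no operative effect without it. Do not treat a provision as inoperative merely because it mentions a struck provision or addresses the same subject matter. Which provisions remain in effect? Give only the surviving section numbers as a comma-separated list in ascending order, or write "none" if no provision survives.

§3 is struck. §5 has no operative effect of its own apart from §3 and is therefore inoperative. §6 does nothing except set the aggregate cap on the expense reimbursement by reference to §3; with §3 gone it has no independent effect and is inoperative. §1 mentions §5 but its own obligation stands independently of §5, so §1 is not affected. Although §4 refers to §6, its operative terms do not depend on §6, so it remains in effect. §7 is a severability clause and preserves every provision that can still be given independent effect. The provisions still in force are §1, §2, §4, and §7.

1, 2, 4, 7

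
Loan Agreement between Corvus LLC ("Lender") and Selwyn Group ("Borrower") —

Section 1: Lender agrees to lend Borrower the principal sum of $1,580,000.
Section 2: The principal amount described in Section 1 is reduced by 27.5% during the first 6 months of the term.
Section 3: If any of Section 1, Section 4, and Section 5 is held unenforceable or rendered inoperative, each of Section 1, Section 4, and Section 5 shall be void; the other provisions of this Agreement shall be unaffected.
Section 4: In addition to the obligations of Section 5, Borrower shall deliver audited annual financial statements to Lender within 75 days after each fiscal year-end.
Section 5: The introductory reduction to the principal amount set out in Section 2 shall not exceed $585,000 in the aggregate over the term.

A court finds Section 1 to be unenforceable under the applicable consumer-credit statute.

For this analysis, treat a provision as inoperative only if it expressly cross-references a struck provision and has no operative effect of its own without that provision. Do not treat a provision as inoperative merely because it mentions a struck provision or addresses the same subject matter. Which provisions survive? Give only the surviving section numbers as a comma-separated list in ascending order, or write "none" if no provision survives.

Section 1 is struck. Section 2 does nothing except set the introductory reduction to the principal amount by reference to Section 1; with Section 1 gone it has no independent effect and is inoperative. Section 5 has no operative effect of its own apart from Section 2 and is therefore inoperative. Section 3 declares Section 1, Section 4, and Section 5 mutually dependent; since one of them has fallen, all of them are of no effect. That brings down Section 4 as well. The remainder continues in force under Section 3. Only Section 3 remains in effect.

3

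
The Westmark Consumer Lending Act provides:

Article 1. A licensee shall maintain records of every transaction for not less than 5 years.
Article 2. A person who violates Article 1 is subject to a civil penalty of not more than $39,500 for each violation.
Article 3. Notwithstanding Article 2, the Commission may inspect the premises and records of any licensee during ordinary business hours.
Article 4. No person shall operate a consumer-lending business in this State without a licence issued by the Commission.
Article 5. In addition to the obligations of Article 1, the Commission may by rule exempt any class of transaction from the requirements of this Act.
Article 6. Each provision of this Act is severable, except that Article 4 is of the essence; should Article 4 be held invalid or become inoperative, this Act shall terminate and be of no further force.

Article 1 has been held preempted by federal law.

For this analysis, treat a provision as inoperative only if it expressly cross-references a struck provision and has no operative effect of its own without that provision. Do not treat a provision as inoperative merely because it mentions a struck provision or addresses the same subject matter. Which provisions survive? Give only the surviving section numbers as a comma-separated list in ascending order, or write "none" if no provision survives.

3, 4, 5, 6

Article 1 is struck. Article 2 operates only by reference to Article 1, so it falls with Article 1. Article 3 mentions Article 2 but its own obligation stands independently of Article 2, so Article 3 is not affected. Article 5 mentions Article 1 but its own obligation stands independently of Article 1, so Article 5 is not affected. Article 6 makes Article 4 an essential term, but Article 4 is unaffected, so the severability proviso in Article 6 preserves the remaining provisions. Article 3, Article 4, Article 5, and Article 6 remain in effect.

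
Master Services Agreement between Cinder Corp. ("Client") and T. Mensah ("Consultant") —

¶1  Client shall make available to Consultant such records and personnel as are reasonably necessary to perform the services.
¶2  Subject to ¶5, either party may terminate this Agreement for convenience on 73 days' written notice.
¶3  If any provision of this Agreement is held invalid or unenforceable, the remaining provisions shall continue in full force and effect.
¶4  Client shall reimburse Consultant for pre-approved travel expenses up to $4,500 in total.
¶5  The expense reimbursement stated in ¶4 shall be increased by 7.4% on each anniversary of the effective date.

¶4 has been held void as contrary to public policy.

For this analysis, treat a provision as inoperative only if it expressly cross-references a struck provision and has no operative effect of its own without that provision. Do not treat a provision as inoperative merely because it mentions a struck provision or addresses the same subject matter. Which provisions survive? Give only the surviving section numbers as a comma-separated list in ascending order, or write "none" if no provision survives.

1, 2, 3

¶4 is struck. ¶5 operates only by reference to ¶4, so it falls with ¶4. ¶2 mentions ¶5 but its own obligation stands independently of ¶5, so ¶2 is not affected. Under the severability clause in ¶3, the remaining provisions continue in force. The provisions still in force are ¶1, ¶2, and ¶3.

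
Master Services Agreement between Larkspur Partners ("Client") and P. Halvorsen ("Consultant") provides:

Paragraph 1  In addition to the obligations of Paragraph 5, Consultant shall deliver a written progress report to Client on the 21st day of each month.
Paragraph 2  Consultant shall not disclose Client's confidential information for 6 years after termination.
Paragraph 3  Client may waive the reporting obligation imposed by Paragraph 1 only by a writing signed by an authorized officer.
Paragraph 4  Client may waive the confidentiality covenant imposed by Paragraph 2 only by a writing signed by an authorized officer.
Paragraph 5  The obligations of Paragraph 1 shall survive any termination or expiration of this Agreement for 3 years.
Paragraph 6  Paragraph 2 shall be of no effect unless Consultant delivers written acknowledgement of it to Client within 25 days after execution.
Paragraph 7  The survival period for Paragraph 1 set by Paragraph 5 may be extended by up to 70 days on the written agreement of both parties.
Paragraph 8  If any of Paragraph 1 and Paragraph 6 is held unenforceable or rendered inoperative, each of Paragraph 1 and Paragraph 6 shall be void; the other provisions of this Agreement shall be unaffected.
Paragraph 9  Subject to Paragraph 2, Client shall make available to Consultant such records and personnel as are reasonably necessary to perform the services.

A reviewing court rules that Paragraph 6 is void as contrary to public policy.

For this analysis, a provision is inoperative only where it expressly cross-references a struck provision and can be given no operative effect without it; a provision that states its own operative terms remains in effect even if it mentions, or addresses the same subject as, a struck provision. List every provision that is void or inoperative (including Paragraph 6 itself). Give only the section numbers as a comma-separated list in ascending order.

1, 3, 5, 6, 7

Paragraph 6 is struck. No other provision's operative terms depend on Paragraph 6. Paragraph 8 declares Paragraph 1 and Paragraph 6 mutually dependent; since one of them has fallen, all of them are of no effect. That brings down Paragraph 1 as well. Paragraph 3, Paragraph 5, and Paragraph 7 in turn depend solely on a provision now struck and likewise fall. The remainder continues in force under Paragraph 8. That leaves Paragraph 2, Paragraph 4, Paragraph 8, and Paragraph 9 in effect.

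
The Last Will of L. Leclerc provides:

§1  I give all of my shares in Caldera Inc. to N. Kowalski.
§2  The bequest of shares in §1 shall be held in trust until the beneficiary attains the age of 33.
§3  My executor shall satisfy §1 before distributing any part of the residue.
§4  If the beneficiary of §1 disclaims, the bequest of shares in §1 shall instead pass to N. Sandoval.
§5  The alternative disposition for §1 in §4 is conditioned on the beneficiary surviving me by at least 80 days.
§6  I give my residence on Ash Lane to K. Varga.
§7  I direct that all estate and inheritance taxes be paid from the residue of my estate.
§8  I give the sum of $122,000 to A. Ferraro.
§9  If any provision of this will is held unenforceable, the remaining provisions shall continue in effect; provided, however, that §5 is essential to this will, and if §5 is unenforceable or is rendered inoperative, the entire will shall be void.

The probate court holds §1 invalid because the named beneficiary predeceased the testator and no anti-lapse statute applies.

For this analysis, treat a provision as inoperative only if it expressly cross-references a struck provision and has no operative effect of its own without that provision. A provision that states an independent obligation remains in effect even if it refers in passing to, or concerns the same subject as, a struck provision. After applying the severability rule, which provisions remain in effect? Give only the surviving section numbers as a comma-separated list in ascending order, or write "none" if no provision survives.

§1 is struck. §2 merely fixes the trust for §1; with §1 gone it has nothing to operate on and falls away. The only function of §3 is the priority direction for §1, so it cannot stand once §1 is removed. §4 operates only by reference to §1, so it falls with §1. §5 merely fixes the survivorship condition on §4; with §4 gone it has nothing to operate on and falls away. §9 makes §5 an essential term, and §5 has been rendered inoperative by the cascade; under §9, the entire will is therefore void. No provision of the will survives.

none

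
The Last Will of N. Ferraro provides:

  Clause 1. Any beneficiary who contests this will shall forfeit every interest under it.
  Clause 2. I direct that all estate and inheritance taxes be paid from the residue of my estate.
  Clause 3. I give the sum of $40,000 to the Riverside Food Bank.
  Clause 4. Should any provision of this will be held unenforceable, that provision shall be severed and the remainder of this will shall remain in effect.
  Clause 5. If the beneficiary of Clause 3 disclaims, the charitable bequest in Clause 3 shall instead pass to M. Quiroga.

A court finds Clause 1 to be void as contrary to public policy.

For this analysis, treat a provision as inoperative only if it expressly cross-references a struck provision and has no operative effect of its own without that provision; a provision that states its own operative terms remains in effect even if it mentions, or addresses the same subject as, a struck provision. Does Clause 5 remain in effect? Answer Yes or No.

Clause 1 is struck. No other provision's operative terms depend on Clause 1. Under the severability clause in Clause 4, the remaining provisions continue in force. That leaves Clause 2, Clause 3, Clause 4, and Clause 5 in effect. Clause 5 is among the surviving provisions, so the answer is yes.

Yes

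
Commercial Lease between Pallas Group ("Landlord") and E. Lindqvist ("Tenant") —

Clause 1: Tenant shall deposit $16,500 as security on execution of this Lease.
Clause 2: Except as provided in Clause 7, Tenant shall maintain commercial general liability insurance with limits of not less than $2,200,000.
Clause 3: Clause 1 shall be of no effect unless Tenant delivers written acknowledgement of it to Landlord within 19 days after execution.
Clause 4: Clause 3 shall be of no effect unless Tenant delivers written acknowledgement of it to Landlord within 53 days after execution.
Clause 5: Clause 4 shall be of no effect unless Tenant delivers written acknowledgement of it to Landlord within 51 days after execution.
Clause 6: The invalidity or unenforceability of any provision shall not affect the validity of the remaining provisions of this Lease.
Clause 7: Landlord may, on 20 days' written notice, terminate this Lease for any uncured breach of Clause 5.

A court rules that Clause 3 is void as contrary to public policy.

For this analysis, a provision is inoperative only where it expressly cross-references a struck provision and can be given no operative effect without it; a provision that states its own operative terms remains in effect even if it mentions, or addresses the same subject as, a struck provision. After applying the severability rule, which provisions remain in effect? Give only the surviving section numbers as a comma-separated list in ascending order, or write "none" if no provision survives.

Clause 3 is struck. Clause 4 merely fixes the acknowledgement condition for Clause 3; with Clause 3 gone it has nothing to operate on and falls away. The only function of Clause 5 is the acknowledgement condition for Clause 4, so it cannot stand once Clause 4 is removed. Clause 7 has no operative effect of its own apart from Clause 5 and is therefore inoperative. Clause 2 mentions Clause 7 but its own obligation stands independently of Clause 7, so Clause 2 is not affected. Clause 6 is a severability clause and preserves every provision that can still be given independent effect. The provisions still in force are Clause 1, Clause 2, and Clause 6.

1, 2, 6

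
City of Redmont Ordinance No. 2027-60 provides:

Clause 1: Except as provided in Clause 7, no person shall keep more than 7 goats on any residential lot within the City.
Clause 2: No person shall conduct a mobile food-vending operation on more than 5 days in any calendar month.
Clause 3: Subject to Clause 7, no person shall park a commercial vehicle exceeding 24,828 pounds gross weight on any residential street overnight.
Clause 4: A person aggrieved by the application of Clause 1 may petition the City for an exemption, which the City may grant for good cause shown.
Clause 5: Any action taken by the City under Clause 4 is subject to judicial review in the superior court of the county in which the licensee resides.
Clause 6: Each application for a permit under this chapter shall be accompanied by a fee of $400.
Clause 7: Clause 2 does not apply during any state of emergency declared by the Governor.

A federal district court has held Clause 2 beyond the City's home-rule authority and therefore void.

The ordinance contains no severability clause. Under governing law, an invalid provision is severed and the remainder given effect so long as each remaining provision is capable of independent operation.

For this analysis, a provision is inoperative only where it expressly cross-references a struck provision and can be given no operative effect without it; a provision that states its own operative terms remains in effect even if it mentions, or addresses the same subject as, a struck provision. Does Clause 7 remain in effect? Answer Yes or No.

No

Clause 2 is struck. Clause 7 merely fixes the emergency suspension of Clause 2; with Clause 2 gone it has nothing to operate on and falls away. Clause 1 mentions Clause 7 but its own obligation stands independently of Clause 7, so Clause 1 is not affected. Clause 3 mentions Clause 7 but its own obligation stands independently of Clause 7, so Clause 3 is not affected. With no severability clause, the stated default rule severs what cannot stand and enforces each remaining provision that can operate on its own. The provisions still in force are Clause 1, Clause 3, Clause 4, Clause 5, and Clause 6. Clause 7 is among the inoperative provisions, so the answer is no.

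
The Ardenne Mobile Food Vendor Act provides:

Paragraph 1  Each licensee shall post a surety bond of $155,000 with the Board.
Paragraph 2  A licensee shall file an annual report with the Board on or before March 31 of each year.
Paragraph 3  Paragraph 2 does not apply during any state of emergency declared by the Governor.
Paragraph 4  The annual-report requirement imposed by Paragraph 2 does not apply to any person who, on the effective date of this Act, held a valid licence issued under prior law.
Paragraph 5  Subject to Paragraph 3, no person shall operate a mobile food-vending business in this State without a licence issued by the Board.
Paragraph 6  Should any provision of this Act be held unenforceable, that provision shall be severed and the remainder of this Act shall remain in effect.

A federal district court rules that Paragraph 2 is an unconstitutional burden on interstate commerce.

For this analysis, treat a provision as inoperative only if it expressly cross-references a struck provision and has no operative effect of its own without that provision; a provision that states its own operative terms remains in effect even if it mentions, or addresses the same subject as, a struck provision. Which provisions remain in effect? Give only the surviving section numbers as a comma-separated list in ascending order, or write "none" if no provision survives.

Paragraph 2 is struck. Paragraph 3 operates only by reference to Paragraph 2, so it falls with Paragraph 2. Paragraph 4 merely fixes the grandfather exemption from Paragraph 2; with Paragraph 2 gone it has nothing to operate on and falls away. Paragraph 5 mentions Paragraph 3 but its own obligation stands independently of Paragraph 3, so Paragraph 5 is not affected. Under the severability clause in Paragraph 6, the remaining provisions continue in force. That leaves Paragraph 1, Paragraph 5, and Paragraph 6 in effect.

1, 5, 6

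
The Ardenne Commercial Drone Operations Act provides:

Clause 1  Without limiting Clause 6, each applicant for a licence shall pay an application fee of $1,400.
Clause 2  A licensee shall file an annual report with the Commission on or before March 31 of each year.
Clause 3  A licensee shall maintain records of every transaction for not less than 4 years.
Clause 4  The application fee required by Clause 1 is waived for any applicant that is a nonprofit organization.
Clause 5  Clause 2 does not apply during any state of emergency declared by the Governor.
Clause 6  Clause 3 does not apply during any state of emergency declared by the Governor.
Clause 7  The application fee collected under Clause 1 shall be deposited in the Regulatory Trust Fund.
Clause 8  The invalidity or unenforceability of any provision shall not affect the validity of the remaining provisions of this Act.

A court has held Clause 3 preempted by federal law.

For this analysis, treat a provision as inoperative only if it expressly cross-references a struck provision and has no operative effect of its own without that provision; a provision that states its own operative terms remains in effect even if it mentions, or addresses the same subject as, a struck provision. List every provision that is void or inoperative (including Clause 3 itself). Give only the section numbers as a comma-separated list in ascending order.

3, 6

Clause 3 is struck. Clause 6 merely fixes the emergency suspension of Clause 3; with Clause 3 gone it has nothing to operate on and falls away. Clause 1 mentions Clause 6 but its own obligation stands independently of Clause 6, so Clause 1 is not affected. Clause 8 is a severability clause and preserves every provision that can still be given independent effect. That leaves Clause 1, Clause 2, Clause 4, Clause 5, Clause 7, and Clause 8 in effect.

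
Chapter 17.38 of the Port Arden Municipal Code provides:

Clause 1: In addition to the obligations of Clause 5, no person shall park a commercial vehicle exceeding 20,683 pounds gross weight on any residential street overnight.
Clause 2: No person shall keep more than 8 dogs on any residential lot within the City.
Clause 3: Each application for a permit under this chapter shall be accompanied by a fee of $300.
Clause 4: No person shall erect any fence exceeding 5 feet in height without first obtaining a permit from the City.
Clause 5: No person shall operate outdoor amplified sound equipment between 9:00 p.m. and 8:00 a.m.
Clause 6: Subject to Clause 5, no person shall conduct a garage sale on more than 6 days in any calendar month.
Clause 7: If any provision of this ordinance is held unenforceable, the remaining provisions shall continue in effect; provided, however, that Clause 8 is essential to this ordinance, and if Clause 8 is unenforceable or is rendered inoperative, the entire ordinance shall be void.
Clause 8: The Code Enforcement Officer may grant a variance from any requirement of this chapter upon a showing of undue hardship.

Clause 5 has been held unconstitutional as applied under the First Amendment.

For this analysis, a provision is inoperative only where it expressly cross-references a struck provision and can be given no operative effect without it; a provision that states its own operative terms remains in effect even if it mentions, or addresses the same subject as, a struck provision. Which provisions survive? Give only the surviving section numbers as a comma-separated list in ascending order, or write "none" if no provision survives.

Clause 5 is struck. Clause 1 mentions Clause 5 but its own obligation stands independently of Clause 5, so Clause 1 is not affected. Although Clause 6 refers to Clause 5, its operative terms do not depend on Clause 5, so it remains in effect. No other provision's operative terms depend on Clause 5. Clause 7 makes Clause 8 an essential term, but Clause 8 is unaffected, so the severability proviso in Clause 7 preserves the remaining provisions. Clause 1, Clause 2, Clause 3, Clause 4, Clause 6, Clause 7, and Clause 8 remain in effect.

1, 2, 3, 4, 6, 7, 8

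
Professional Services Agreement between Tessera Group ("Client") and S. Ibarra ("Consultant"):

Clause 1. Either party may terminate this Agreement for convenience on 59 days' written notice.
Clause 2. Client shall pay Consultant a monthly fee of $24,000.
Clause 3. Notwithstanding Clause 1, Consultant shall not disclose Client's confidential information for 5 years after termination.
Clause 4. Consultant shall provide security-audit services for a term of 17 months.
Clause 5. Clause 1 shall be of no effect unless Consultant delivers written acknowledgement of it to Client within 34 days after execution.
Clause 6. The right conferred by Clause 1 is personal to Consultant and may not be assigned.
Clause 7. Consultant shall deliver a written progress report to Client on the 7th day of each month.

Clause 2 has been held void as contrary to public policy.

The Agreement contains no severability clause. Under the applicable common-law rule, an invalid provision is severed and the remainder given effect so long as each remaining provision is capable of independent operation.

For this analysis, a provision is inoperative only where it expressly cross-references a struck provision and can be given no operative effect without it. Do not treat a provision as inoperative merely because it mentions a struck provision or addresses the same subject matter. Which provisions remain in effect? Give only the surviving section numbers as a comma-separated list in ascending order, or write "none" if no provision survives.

1, 3, 4, 5, 6, 7

Clause 2 is struck. No other provision's operative terms depend on Clause 2. Under the stated default rule, only provisions that cannot operate independently fall away; the rest are enforced. The provisions still in force are Clause 1, Clause 3, Clause 4, Clause 5, Clause 6, and Clause 7.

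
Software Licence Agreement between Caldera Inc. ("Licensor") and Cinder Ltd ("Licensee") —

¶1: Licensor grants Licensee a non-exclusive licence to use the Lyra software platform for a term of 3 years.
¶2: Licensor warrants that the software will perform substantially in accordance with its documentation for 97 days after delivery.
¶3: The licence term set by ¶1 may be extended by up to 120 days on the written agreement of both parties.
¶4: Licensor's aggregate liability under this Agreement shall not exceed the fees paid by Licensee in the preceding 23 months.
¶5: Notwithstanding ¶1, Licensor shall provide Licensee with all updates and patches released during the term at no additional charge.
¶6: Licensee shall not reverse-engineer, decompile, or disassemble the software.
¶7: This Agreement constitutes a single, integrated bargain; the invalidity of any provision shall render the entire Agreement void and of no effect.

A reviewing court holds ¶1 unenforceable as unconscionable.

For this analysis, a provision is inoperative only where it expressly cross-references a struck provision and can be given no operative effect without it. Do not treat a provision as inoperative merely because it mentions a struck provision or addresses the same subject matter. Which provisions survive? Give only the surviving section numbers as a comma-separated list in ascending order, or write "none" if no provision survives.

¶1 is struck. ¶3 does nothing except set the extension of the licence term by reference to ¶1; with ¶1 gone it has no independent effect and is inoperative. ¶7 provides that the Agreement is not severable, so the invalidity of any one provision voids the entire Agreement. No provision of the Agreement survives.

none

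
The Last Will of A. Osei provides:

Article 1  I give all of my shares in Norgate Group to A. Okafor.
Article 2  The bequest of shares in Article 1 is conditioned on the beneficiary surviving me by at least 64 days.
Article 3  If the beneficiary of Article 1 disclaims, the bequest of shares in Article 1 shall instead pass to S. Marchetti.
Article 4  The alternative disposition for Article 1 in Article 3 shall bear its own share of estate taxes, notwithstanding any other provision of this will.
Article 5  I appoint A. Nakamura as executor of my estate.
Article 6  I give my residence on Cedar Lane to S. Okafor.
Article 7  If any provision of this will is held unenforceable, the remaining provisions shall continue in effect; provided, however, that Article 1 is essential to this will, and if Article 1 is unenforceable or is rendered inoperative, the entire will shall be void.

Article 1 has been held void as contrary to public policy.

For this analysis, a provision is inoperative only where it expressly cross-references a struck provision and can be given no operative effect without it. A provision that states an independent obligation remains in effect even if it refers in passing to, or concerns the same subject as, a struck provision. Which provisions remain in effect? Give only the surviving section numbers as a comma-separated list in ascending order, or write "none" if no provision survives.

none

Article 1 is struck. Article 2 has no operative effect of its own apart from Article 1 and is therefore inoperative. Article 3 has no operative effect of its own apart from Article 1 and is therefore inoperative. The only function of Article 4 is the tax charge on Article 3, so it cannot stand once Article 3 is removed. Article 7 makes Article 1 an essential term, and Article 1 is the provision held invalid; under Article 7, the entire will is therefore void. No provision of the will survives.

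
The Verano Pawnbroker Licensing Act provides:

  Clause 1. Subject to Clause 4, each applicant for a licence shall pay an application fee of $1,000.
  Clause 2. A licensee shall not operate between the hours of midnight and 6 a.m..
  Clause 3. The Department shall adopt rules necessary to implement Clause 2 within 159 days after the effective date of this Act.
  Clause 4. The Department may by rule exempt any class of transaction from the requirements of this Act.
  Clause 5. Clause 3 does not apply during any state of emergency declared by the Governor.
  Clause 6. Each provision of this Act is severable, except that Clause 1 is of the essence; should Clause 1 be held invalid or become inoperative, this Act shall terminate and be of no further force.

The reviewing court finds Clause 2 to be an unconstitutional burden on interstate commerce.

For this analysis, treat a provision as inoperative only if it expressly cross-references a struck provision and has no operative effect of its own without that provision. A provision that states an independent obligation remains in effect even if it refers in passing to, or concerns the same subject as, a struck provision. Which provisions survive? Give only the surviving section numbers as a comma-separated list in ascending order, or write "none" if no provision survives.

Clause 2 is struck. Clause 3 merely fixes the rulemaking mandate for Clause 2; with Clause 2 gone it has nothing to operate on and falls away. Clause 5 merely fixes the emergency suspension of Clause 3; with Clause 3 gone it has nothing to operate on and falls away. Clause 6 makes Clause 1 an essential term, but Clause 1 is unaffected, so the severability proviso in Clause 6 preserves the remaining provisions. That leaves Clause 1, Clause 4, and Clause 6 in effect.

1, 4, 6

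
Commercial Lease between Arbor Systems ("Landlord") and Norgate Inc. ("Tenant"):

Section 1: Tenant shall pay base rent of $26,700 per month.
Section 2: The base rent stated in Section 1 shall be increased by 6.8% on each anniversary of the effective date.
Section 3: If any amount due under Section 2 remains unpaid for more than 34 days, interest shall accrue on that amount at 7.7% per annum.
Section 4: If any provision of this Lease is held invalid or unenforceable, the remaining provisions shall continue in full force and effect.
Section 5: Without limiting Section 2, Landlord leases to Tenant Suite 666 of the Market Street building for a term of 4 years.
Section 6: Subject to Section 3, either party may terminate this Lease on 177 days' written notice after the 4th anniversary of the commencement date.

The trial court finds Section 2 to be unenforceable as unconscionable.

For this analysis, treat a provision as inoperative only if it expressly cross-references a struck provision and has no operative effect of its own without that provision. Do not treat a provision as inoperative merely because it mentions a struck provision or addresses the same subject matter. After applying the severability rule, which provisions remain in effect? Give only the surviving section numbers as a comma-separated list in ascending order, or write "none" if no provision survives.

1, 4, 5, 6

Section 2 is struck. Section 3 operates only by reference to Section 2, so it falls with Section 2. Although Section 5 refers to Section 2, its operative terms do not depend on Section 2, so it remains in effect. Section 6 mentions Section 3 but its own obligation stands independently of Section 3, so Section 6 is not affected. Section 4 is a severability clause and preserves every provision that can still be given independent effect. The provisions still in force are Section 1, Section 4, Section 5, and Section 6.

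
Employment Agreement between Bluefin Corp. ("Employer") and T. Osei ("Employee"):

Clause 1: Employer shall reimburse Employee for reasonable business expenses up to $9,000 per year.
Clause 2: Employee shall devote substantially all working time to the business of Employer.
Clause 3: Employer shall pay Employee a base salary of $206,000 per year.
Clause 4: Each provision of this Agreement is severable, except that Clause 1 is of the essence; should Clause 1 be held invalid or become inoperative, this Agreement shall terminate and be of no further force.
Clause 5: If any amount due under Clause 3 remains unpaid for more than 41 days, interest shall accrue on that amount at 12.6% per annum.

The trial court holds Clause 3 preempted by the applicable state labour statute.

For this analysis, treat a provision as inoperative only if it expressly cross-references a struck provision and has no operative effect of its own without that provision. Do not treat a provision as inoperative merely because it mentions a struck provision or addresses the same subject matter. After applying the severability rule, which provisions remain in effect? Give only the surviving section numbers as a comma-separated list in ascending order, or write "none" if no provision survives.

Clause 3 is struck. Clause 5 has no operative effect of its own apart from Clause 3 and is therefore inoperative. Clause 4 makes Clause 1 an essential term, but Clause 1 is unaffected, so the severability proviso in Clause 4 preserves the remaining provisions. The provisions still in force are Clause 1, Clause 2, and Clause 4.

1, 2, 4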